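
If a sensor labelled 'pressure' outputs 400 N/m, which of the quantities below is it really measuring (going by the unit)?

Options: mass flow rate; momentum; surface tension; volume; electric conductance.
surface tension

pressure should have units dimensionally equivalent to kg / (m * s^2) (e.g. Pa).
The given unit 'N/m' reduces to kg / s^2. Of the listed options, that is the dimensionality of surface tension.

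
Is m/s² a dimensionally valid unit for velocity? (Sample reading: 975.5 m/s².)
No

velocity has SI base units: m / s
m/s² does NOT reduce to m / s; a valid unit for velocity would be e.g. m/s.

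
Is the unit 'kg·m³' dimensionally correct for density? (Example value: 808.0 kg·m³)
No

density has SI base units: kg / m^3
kg·m³ does NOT reduce to kg / m^3; a valid unit for density would be e.g. kg/m³.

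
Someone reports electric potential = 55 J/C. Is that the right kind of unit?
Yes

electric potential has SI base units: kg * m^2 / (A * s^3)
J/C reduces to the same SI base units, so it is a valid unit for electric potential.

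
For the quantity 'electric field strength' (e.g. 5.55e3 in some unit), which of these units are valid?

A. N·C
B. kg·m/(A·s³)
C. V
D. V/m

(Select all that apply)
B, D

electric field strength has SI base units: kg * m / (A * s^3)

Checking each option against kg * m / (A * s^3):
  A. N·C: ✗ does not match
  B. kg·m/(A·s³): ✓ matches
  C. V: ✗ does not match
  D. V/m: ✓ matches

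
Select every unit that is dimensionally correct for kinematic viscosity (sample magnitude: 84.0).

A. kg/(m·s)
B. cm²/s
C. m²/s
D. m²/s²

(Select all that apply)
B, C

kinematic viscosity has SI base units: m^2 / s

Checking each option against m^2 / s:
  A. kg/(m·s): ✗ does not match
  B. cm²/s: ✓ matches
  C. m²/s: ✓ matches
  D. m²/s²: ✗ does not match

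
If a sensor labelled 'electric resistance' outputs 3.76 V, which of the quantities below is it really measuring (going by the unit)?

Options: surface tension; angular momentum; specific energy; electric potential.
electric potential

electric resistance should have units dimensionally equivalent to kg * m^2 / (A^2 * s^3) (e.g. Ω).
The given unit 'V' reduces to kg * m^2 / (A * s^3). Of the listed options, that is the dimensionality of electric potential.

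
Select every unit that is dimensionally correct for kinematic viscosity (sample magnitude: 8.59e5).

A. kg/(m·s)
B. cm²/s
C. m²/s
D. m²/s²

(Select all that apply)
B, C

kinematic viscosity has SI base units: m^2 / s

Checking each option against m^2 / s:
  A. kg/(m·s): ✗ does not match
  B. cm²/s: ✓ matches
  C. m²/s: ✓ matches
  D. m²/s²: ✗ does not match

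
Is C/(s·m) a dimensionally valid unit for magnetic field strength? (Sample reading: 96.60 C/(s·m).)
Yes

magnetic field strength has SI base units: A / m
C/(s·m) reduces to the same SI base units, so it is a valid unit for magnetic field strength.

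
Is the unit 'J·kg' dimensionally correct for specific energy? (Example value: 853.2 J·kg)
No

specific energy has SI base units: m^2 / s^2
J·kg does NOT reduce to m^2 / s^2; a valid unit for specific energy would be e.g. J/kg.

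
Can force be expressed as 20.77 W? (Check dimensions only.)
No

force has SI base units: kg * m / s^2
W does NOT reduce to kg * m / s^2; a valid unit for force would be e.g. N.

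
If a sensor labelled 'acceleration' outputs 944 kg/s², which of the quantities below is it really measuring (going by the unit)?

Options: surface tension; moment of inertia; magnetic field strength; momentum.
surface tension

acceleration should have units dimensionally equivalent to m / s^2 (e.g. m/s²).
The given unit 'kg/s²' reduces to kg / s^2. Of the listed options, that is the dimensionality of surface tension.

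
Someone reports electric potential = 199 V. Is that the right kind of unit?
Yes

electric potential has SI base units: kg * m^2 / (A * s^3)
V reduces to the same SI base units, so it is a valid unit for electric potential.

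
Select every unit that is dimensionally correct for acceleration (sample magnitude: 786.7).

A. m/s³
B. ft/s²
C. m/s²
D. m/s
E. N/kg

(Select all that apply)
B, C, E

acceleration has SI base units: m / s^2

Checking each option against m / s^2:
  A. m/s³: ✗ does not match
  B. ft/s²: ✓ matches
  C. m/s²: ✓ matches
  D. m/s: ✗ does not match
  E. N/kg: ✓ matches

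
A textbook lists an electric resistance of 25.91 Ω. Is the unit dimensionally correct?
Yes

electric resistance has SI base units: kg * m^2 / (A^2 * s^3)
Ω reduces to the same SI base units, so it is a valid unit for electric resistance.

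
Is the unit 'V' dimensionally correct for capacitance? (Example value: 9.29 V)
No

capacitance has SI base units: A^2 * s^4 / (kg * m^2)
V does NOT reduce to A^2 * s^4 / (kg * m^2); a valid unit for capacitance would be e.g. F.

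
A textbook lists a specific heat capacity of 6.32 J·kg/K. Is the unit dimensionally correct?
No

specific heat capacity has SI base units: m^2 / (s^2 * K)
J·kg/K does NOT reduce to m^2 / (s^2 * K); a valid unit for specific heat capacity would be e.g. J/(kg·K).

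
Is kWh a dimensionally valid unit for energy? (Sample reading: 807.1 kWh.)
Yes

energy has SI base units: kg * m^2 / s^2
kWh reduces to the same SI base units, so it is a valid unit for energy.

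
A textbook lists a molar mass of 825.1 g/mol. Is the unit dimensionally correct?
Yes

molar mass has SI base units: kg / mol
g/mol reduces to the same SI base units, so it is a valid unit for molar mass.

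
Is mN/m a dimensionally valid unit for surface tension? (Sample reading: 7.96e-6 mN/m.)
Yes

surface tension has SI base units: kg / s^2
mN/m reduces to the same SI base units, so it is a valid unit for surface tension.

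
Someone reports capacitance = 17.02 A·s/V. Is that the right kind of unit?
Yes

capacitance has SI base units: A^2 * s^4 / (kg * m^2)
A·s/V reduces to the same SI base units, so it is a valid unit for capacitance.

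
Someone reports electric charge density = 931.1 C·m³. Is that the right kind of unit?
No

electric charge density has SI base units: A * s / m^3
C·m³ does NOT reduce to A * s / m^3; a valid unit for electric charge density would be e.g. C/m³.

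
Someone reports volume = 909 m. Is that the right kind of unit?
No

volume has SI base units: m^3
m does NOT reduce to m^3; a valid unit for volume would be e.g. m³.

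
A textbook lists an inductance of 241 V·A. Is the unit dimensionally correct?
No

inductance has SI base units: kg * m^2 / (A^2 * s^2)
V·A does NOT reduce to kg * m^2 / (A^2 * s^2); a valid unit for inductance would be e.g. H.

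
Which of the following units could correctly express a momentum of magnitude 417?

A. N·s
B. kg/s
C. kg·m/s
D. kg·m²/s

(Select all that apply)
A, C

momentum has SI base units: kg * m / s

Checking each option against kg * m / s:
  A. N·s: ✓ matches
  B. kg/s: ✗ does not match
  C. kg·m/s: ✓ matches
  D. kg·m²/s: ✗ does not match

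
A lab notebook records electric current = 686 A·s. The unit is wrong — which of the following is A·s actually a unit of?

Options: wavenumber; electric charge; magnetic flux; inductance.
electric charge

electric current should have units dimensionally equivalent to A (e.g. A).
The given unit 'A·s' reduces to A * s. Of the listed options, that is the dimensionality of electric charge.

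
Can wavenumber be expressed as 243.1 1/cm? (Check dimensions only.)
Yes

wavenumber has SI base units: 1 / m
1/cm reduces to the same SI base units, so it is a valid unit for wavenumber.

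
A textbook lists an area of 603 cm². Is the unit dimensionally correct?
Yes

area has SI base units: m^2
cm² reduces to the same SI base units, so it is a valid unit for area.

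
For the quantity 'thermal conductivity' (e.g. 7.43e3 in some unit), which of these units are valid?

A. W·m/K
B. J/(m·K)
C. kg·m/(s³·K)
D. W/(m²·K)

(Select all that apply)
C

thermal conductivity has SI base units: kg * m / (s^3 * K)

Checking each option against kg * m / (s^3 * K):
  A. W·m/K: ✗ does not match
  B. J/(m·K): ✗ does not match
  C. kg·m/(s³·K): ✓ matches
  D. W/(m²·K): ✗ does not match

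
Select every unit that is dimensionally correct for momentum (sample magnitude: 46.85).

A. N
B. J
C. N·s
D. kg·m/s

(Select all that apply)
C, D

momentum has SI base units: kg * m / s

Checking each option against kg * m / s:
  A. N: ✗ does not match
  B. J: ✗ does not match
  C. N·s: ✓ matches
  D. kg·m/s: ✓ matches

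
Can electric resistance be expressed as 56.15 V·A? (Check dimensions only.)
No

electric resistance has SI base units: kg * m^2 / (A^2 * s^3)
V·A does NOT reduce to kg * m^2 / (A^2 * s^3); a valid unit for electric resistance would be e.g. Ω.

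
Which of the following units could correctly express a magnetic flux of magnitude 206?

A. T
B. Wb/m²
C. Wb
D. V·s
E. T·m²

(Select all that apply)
C, D, E

magnetic flux has SI base units: kg * m^2 / (A * s^2)

Checking each option against kg * m^2 / (A * s^2):
  A. T: ✗ does not match
  B. Wb/m²: ✗ does not match
  C. Wb: ✓ matches
  D. V·s: ✓ matches
  E. T·m²: ✓ matches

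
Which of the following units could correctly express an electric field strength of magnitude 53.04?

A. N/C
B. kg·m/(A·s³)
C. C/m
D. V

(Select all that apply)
A, B

electric field strength has SI base units: kg * m / (A * s^3)

Checking each option against kg * m / (A * s^3):
  A. N/C: ✓ matches
  B. kg·m/(A·s³): ✓ matches
  C. C/m: ✗ does not match
  D. V: ✗ does not match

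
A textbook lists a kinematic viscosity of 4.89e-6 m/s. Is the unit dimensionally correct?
No

kinematic viscosity has SI base units: m^2 / s
m/s does NOT reduce to m^2 / s; a valid unit for kinematic viscosity would be e.g. m²/s.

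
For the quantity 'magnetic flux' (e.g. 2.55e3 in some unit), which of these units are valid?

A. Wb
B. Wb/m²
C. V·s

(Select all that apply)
A, C

magnetic flux has SI base units: kg * m^2 / (A * s^2)

Checking each option against kg * m^2 / (A * s^2):
  A. Wb: ✓ matches
  B. Wb/m²: ✗ does not match
  C. V·s: ✓ matches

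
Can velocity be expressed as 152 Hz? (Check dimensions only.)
No

velocity has SI base units: m / s
Hz does NOT reduce to m / s; a valid unit for velocity would be e.g. m/s.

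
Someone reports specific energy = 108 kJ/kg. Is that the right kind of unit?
Yes

specific energy has SI base units: m^2 / s^2
kJ/kg reduces to the same SI base units, so it is a valid unit for specific energy.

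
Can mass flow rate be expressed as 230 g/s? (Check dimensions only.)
Yes

mass flow rate has SI base units: kg / s
g/s reduces to the same SI base units, so it is a valid unit for mass flow rate.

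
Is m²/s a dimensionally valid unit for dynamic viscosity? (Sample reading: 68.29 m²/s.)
No

dynamic viscosity has SI base units: kg / (m * s)
m²/s does NOT reduce to kg / (m * s); a valid unit for dynamic viscosity would be e.g. Pa·s.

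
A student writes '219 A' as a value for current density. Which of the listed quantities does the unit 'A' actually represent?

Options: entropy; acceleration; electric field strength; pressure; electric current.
electric current

current density should have units dimensionally equivalent to A / m^2 (e.g. A/m²).
The given unit 'A' reduces to A. Of the listed options, that is the dimensionality of electric current.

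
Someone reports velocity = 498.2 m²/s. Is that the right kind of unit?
No

velocity has SI base units: m / s
m²/s does NOT reduce to m / s; a valid unit for velocity would be e.g. m/s.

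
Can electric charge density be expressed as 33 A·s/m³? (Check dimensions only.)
Yes

electric charge density has SI base units: A * s / m^3
A·s/m³ reduces to the same SI base units, so it is a valid unit for electric charge density.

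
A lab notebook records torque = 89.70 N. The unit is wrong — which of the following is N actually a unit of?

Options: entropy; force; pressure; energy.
force

torque should have units dimensionally equivalent to kg * m^2 / s^2 (e.g. N·m).
The given unit 'N' reduces to kg * m / s^2. Of the listed options, that is the dimensionality of force.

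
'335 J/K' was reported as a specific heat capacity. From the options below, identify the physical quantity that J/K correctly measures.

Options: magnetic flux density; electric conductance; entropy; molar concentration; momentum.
entropy

specific heat capacity should have units dimensionally equivalent to m^2 / (s^2 * K) (e.g. J/(kg·K)).
The given unit 'J/K' reduces to kg * m^2 / (s^2 * K). Of the listed options, that is the dimensionality of entropy.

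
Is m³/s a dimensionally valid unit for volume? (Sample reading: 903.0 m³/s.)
No

volume has SI base units: m^3
m³/s does NOT reduce to m^3; a valid unit for volume would be e.g. m³.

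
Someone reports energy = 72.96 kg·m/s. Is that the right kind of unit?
No

energy has SI base units: kg * m^2 / s^2
kg·m/s does NOT reduce to kg * m^2 / s^2; a valid unit for energy would be e.g. J.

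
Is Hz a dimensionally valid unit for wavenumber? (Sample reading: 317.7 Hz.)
No

wavenumber has SI base units: 1 / m
Hz does NOT reduce to 1 / m; a valid unit for wavenumber would be e.g. 1/m.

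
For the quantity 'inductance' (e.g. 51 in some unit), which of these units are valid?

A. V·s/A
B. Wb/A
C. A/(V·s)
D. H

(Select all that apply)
A, B, D

inductance has SI base units: kg * m^2 / (A^2 * s^2)

Checking each option against kg * m^2 / (A^2 * s^2):
  A. V·s/A: ✓ matches
  B. Wb/A: ✓ matches
  C. A/(V·s): ✗ does not match
  D. H: ✓ matches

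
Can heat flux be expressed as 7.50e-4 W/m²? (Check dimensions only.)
Yes

heat flux has SI base units: kg / s^3
W/m² reduces to the same SI base units, so it is a valid unit for heat flux.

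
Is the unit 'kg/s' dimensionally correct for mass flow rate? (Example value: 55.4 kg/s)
Yes

mass flow rate has SI base units: kg / s
kg/s reduces to the same SI base units, so it is a valid unit for mass flow rate.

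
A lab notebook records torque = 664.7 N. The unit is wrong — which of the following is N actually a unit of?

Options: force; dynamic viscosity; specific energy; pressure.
force

torque should have units dimensionally equivalent to kg * m^2 / s^2 (e.g. N·m).
The given unit 'N' reduces to kg * m / s^2. Of the listed options, that is the dimensionality of force.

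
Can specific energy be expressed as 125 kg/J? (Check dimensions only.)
No

specific energy has SI base units: m^2 / s^2
kg/J does NOT reduce to m^2 / s^2; a valid unit for specific energy would be e.g. J/kg.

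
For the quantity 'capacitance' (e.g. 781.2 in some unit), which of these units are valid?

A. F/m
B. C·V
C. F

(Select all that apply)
C

capacitance has SI base units: A^2 * s^4 / (kg * m^2)

Checking each option against A^2 * s^4 / (kg * m^2):
  A. F/m: ✗ does not match
  B. C·V: ✗ does not match
  C. F: ✓ matches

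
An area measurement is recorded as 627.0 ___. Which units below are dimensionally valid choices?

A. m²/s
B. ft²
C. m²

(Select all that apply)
B, C

area has SI base units: m^2

Checking each option against m^2:
  A. m²/s: ✗ does not match
  B. ft²: ✓ matches
  C. m²: ✓ matches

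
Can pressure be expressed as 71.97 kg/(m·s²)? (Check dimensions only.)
Yes

pressure has SI base units: kg / (m * s^2)
kg/(m·s²) reduces to the same SI base units, so it is a valid unit for pressure.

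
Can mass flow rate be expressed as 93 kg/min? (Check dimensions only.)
Yes

mass flow rate has SI base units: kg / s
kg/min reduces to the same SI base units, so it is a valid unit for mass flow rate.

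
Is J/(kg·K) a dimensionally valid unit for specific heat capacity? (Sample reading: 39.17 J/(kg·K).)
Yes

specific heat capacity has SI base units: m^2 / (s^2 * K)
J/(kg·K) reduces to the same SI base units, so it is a valid unit for specific heat capacity.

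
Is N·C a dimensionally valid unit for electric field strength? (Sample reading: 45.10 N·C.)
No

electric field strength has SI base units: kg * m / (A * s^3)
N·C does NOT reduce to kg * m / (A * s^3); a valid unit for electric field strength would be e.g. V/m.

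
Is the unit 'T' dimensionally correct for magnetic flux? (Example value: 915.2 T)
No

magnetic flux has SI base units: kg * m^2 / (A * s^2)
T does NOT reduce to kg * m^2 / (A * s^2); a valid unit for magnetic flux would be e.g. Wb.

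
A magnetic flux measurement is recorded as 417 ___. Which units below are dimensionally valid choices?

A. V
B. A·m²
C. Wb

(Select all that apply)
C

magnetic flux has SI base units: kg * m^2 / (A * s^2)

Checking each option against kg * m^2 / (A * s^2):
  A. V: ✗ does not match
  B. A·m²: ✗ does not match
  C. Wb: ✓ matches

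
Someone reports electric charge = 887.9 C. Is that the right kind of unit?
Yes

electric charge has SI base units: A * s
C reduces to the same SI base units, so it is a valid unit for electric charge.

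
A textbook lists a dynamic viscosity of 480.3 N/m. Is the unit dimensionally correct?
No

dynamic viscosity has SI base units: kg / (m * s)
N/m does NOT reduce to kg / (m * s); a valid unit for dynamic viscosity would be e.g. Pa·s.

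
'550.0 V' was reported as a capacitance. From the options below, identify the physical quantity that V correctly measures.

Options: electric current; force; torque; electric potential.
electric potential

capacitance should have units dimensionally equivalent to A^2 * s^4 / (kg * m^2) (e.g. F).
The given unit 'V' reduces to kg * m^2 / (A * s^3). Of the listed options, that is the dimensionality of electric potential.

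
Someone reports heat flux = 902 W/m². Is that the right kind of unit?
Yes

heat flux has SI base units: kg / s^3
W/m² reduces to the same SI base units, so it is a valid unit for heat flux.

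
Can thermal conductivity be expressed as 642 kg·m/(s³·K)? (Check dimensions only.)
Yes

thermal conductivity has SI base units: kg * m / (s^3 * K)
kg·m/(s³·K) reduces to the same SI base units, so it is a valid unit for thermal conductivity.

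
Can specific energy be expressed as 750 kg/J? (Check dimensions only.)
No

specific energy has SI base units: m^2 / s^2
kg/J does NOT reduce to m^2 / s^2; a valid unit for specific energy would be e.g. J/kg.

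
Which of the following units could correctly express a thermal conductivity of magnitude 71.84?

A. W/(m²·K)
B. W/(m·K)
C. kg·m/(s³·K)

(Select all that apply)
B, C

thermal conductivity has SI base units: kg * m / (s^3 * K)

Checking each option against kg * m / (s^3 * K):
  A. W/(m²·K): ✗ does not match
  B. W/(m·K): ✓ matches
  C. kg·m/(s³·K): ✓ matches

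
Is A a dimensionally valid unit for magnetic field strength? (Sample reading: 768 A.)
No

magnetic field strength has SI base units: A / m
A does NOT reduce to A / m; a valid unit for magnetic field strength would be e.g. A/m.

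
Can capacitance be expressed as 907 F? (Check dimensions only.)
Yes

capacitance has SI base units: A^2 * s^4 / (kg * m^2)
F reduces to the same SI base units, so it is a valid unit for capacitance.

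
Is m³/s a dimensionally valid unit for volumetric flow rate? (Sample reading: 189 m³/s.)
Yes

volumetric flow rate has SI base units: m^3 / s
m³/s reduces to the same SI base units, so it is a valid unit for volumetric flow rate.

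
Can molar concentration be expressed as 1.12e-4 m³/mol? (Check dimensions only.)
No

molar concentration has SI base units: mol / m^3
m³/mol does NOT reduce to mol / m^3; a valid unit for molar concentration would be e.g. mol/m³.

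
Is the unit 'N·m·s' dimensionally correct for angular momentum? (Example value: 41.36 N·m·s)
Yes

angular momentum has SI base units: kg * m^2 / s
N·m·s reduces to the same SI base units, so it is a valid unit for angular momentum.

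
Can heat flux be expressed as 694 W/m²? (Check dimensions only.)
Yes

heat flux has SI base units: kg / s^3
W/m² reduces to the same SI base units, so it is a valid unit for heat flux.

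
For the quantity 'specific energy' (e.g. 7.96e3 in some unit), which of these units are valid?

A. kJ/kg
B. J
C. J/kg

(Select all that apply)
A, C

specific energy has SI base units: m^2 / s^2

Checking each option against m^2 / s^2:
  A. kJ/kg: ✓ matches
  B. J: ✗ does not match
  C. J/kg: ✓ matches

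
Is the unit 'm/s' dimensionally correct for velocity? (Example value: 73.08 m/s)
Yes

velocity has SI base units: m / s
m/s reduces to the same SI base units, so it is a valid unit for velocity.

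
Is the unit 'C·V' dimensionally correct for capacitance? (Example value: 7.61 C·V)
No

capacitance has SI base units: A^2 * s^4 / (kg * m^2)
C·V does NOT reduce to A^2 * s^4 / (kg * m^2); a valid unit for capacitance would be e.g. F.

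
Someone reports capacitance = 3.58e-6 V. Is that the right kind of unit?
No

capacitance has SI base units: A^2 * s^4 / (kg * m^2)
V does NOT reduce to A^2 * s^4 / (kg * m^2); a valid unit for capacitance would be e.g. F.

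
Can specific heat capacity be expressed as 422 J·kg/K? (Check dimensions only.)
No

specific heat capacity has SI base units: m^2 / (s^2 * K)
J·kg/K does NOT reduce to m^2 / (s^2 * K); a valid unit for specific heat capacity would be e.g. J/(kg·K).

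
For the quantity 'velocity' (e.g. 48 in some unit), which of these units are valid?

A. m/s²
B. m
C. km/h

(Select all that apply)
C

velocity has SI base units: m / s

Checking each option against m / s:
  A. m/s²: ✗ does not match
  B. m: ✗ does not match
  C. km/h: ✓ matches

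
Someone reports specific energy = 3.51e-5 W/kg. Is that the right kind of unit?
No

specific energy has SI base units: m^2 / s^2
W/kg does NOT reduce to m^2 / s^2; a valid unit for specific energy would be e.g. J/kg.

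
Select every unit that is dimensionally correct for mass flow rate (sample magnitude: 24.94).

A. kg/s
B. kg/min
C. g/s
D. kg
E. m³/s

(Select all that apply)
A, B, C

mass flow rate has SI base units: kg / s

Checking each option against kg / s:
  A. kg/s: ✓ matches
  B. kg/min: ✓ matches
  C. g/s: ✓ matches
  D. kg: ✗ does not match
  E. m³/s: ✗ does not match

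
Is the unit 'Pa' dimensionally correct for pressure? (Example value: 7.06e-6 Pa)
Yes

pressure has SI base units: kg / (m * s^2)
Pa reduces to the same SI base units, so it is a valid unit for pressure.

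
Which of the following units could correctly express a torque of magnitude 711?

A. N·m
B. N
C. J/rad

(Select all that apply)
A, C

torque has SI base units: kg * m^2 / s^2

Checking each option against kg * m^2 / s^2:
  A. N·m: ✓ matches
  B. N: ✗ does not match
  C. J/rad: ✓ matches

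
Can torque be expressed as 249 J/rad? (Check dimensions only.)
Yes

torque has SI base units: kg * m^2 / s^2
J/rad reduces to the same SI base units, so it is a valid unit for torque.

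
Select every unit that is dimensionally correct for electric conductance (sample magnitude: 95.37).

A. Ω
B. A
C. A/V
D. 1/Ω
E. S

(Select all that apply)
C, D, E

electric conductance has SI base units: A^2 * s^3 / (kg * m^2)

Checking each option against A^2 * s^3 / (kg * m^2):
  A. Ω: ✗ does not match
  B. A: ✗ does not match
  C. A/V: ✓ matches
  D. 1/Ω: ✓ matches
  E. S: ✓ matches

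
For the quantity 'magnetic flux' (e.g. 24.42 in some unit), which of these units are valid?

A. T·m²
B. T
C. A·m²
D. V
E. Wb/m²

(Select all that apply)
A

magnetic flux has SI base units: kg * m^2 / (A * s^2)

Checking each option against kg * m^2 / (A * s^2):
  A. T·m²: ✓ matches
  B. T: ✗ does not match
  C. A·m²: ✗ does not match
  D. V: ✗ does not match
  E. Wb/m²: ✗ does not match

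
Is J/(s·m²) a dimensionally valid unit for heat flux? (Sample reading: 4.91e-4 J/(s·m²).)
Yes

heat flux has SI base units: kg / s^3
J/(s·m²) reduces to the same SI base units, so it is a valid unit for heat flux.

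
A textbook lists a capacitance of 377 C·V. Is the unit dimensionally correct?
No

capacitance has SI base units: A^2 * s^4 / (kg * m^2)
C·V does NOT reduce to A^2 * s^4 / (kg * m^2); a valid unit for capacitance would be e.g. F.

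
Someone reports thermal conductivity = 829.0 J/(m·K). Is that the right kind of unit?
No

thermal conductivity has SI base units: kg * m / (s^3 * K)
J/(m·K) does NOT reduce to kg * m / (s^3 * K); a valid unit for thermal conductivity would be e.g. W/(m·K).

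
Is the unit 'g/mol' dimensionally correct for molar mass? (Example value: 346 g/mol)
Yes

molar mass has SI base units: kg / mol
g/mol reduces to the same SI base units, so it is a valid unit for molar mass.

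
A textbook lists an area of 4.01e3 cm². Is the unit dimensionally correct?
Yes

area has SI base units: m^2
cm² reduces to the same SI base units, so it is a valid unit for area.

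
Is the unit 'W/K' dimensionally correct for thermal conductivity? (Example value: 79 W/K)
No

thermal conductivity has SI base units: kg * m / (s^3 * K)
W/K does NOT reduce to kg * m / (s^3 * K); a valid unit for thermal conductivity would be e.g. W/(m·K).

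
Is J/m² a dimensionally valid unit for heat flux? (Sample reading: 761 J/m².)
No

heat flux has SI base units: kg / s^3
J/m² does NOT reduce to kg / s^3; a valid unit for heat flux would be e.g. W/m².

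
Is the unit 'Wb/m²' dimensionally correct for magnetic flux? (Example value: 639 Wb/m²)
No

magnetic flux has SI base units: kg * m^2 / (A * s^2)
Wb/m² does NOT reduce to kg * m^2 / (A * s^2); a valid unit for magnetic flux would be e.g. Wb.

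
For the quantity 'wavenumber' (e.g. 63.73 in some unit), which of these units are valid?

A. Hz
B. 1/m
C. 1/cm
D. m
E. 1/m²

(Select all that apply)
B, C

wavenumber has SI base units: 1 / m

Checking each option against 1 / m:
  A. Hz: ✗ does not match
  B. 1/m: ✓ matches
  C. 1/cm: ✓ matches
  D. m: ✗ does not match
  E. 1/m²: ✗ does not match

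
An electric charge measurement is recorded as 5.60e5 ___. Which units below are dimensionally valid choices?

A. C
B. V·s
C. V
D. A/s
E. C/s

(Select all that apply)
A

electric charge has SI base units: A * s

Checking each option against A * s:
  A. C: ✓ matches
  B. V·s: ✗ does not match
  C. V: ✗ does not match
  D. A/s: ✗ does not match
  E. C/s: ✗ does not match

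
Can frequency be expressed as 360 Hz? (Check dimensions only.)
Yes

frequency has SI base units: 1 / s
Hz reduces to the same SI base units, so it is a valid unit for frequency.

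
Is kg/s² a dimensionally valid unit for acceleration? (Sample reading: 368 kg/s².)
No

acceleration has SI base units: m / s^2
kg/s² does NOT reduce to m / s^2; a valid unit for acceleration would be e.g. m/s².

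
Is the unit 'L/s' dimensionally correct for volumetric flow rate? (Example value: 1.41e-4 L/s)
Yes

volumetric flow rate has SI base units: m^3 / s
L/s reduces to the same SI base units, so it is a valid unit for volumetric flow rate.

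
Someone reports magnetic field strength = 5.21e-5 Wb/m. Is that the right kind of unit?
No

magnetic field strength has SI base units: A / m
Wb/m does NOT reduce to A / m; a valid unit for magnetic field strength would be e.g. A/m.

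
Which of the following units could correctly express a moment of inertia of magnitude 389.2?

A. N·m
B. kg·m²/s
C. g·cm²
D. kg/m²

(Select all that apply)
C

moment of inertia has SI base units: kg * m^2

Checking each option against kg * m^2:
  A. N·m: ✗ does not match
  B. kg·m²/s: ✗ does not match
  C. g·cm²: ✓ matches
  D. kg/m²: ✗ does not match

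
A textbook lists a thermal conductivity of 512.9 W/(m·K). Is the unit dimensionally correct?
Yes

thermal conductivity has SI base units: kg * m / (s^3 * K)
W/(m·K) reduces to the same SI base units, so it is a valid unit for thermal conductivity.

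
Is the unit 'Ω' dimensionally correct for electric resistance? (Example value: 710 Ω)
Yes

electric resistance has SI base units: kg * m^2 / (A^2 * s^3)
Ω reduces to the same SI base units, so it is a valid unit for electric resistance.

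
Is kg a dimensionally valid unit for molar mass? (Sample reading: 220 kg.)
No

molar mass has SI base units: kg / mol
kg does NOT reduce to kg / mol; a valid unit for molar mass would be e.g. kg/mol.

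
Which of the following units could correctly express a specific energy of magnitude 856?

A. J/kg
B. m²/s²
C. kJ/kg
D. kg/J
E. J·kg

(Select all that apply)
A, B, C

specific energy has SI base units: m^2 / s^2

Checking each option against m^2 / s^2:
  A. J/kg: ✓ matches
  B. m²/s²: ✓ matches
  C. kJ/kg: ✓ matches
  D. kg/J: ✗ does not match
  E. J·kg: ✗ does not match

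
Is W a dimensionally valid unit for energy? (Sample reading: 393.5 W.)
No

energy has SI base units: kg * m^2 / s^2
W does NOT reduce to kg * m^2 / s^2; a valid unit for energy would be e.g. J.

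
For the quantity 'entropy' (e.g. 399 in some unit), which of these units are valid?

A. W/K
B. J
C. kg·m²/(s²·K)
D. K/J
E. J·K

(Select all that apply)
C

entropy has SI base units: kg * m^2 / (s^2 * K)

Checking each option against kg * m^2 / (s^2 * K):
  A. W/K: ✗ does not match
  B. J: ✗ does not match
  C. kg·m²/(s²·K): ✓ matches
  D. K/J: ✗ does not match
  E. J·K: ✗ does not match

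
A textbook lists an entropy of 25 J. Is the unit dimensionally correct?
No

entropy has SI base units: kg * m^2 / (s^2 * K)
J does NOT reduce to kg * m^2 / (s^2 * K); a valid unit for entropy would be e.g. J/K.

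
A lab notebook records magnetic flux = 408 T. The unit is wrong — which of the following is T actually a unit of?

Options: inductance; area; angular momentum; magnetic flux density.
magnetic flux density

magnetic flux should have units dimensionally equivalent to kg * m^2 / (A * s^2) (e.g. Wb).
The given unit 'T' reduces to kg / (A * s^2). Of the listed options, that is the dimensionality of magnetic flux density.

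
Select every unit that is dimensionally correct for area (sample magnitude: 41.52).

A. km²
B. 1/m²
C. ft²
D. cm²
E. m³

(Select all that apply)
A, C, D

area has SI base units: m^2

Checking each option against m^2:
  A. km²: ✓ matches
  B. 1/m²: ✗ does not match
  C. ft²: ✓ matches
  D. cm²: ✓ matches
  E. m³: ✗ does not match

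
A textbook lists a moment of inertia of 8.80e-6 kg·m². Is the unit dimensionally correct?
Yes

moment of inertia has SI base units: kg * m^2
kg·m² reduces to the same SI base units, so it is a valid unit for moment of inertia.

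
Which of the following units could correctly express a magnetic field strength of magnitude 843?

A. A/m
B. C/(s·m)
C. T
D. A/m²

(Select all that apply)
A, B

magnetic field strength has SI base units: A / m

Checking each option against A / m:
  A. A/m: ✓ matches
  B. C/(s·m): ✓ matches
  C. T: ✗ does not match
  D. A/m²: ✗ does not match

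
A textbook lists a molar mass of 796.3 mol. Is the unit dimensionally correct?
No

molar mass has SI base units: kg / mol
mol does NOT reduce to kg / mol; a valid unit for molar mass would be e.g. kg/mol.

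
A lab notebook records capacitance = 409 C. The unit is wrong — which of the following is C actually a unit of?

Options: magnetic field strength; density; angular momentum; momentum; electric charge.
electric charge

capacitance should have units dimensionally equivalent to A^2 * s^4 / (kg * m^2) (e.g. F).
The given unit 'C' reduces to A * s. Of the listed options, that is the dimensionality of electric charge.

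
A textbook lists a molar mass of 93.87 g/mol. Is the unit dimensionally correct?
Yes

molar mass has SI base units: kg / mol
g/mol reduces to the same SI base units, so it is a valid unit for molar mass.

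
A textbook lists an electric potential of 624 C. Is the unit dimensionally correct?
No

electric potential has SI base units: kg * m^2 / (A * s^3)
C does NOT reduce to kg * m^2 / (A * s^3); a valid unit for electric potential would be e.g. V.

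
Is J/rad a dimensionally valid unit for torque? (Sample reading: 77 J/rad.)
Yes

torque has SI base units: kg * m^2 / s^2
J/rad reduces to the same SI base units, so it is a valid unit for torque.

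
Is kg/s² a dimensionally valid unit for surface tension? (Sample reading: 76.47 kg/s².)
Yes

surface tension has SI base units: kg / s^2
kg/s² reduces to the same SI base units, so it is a valid unit for surface tension.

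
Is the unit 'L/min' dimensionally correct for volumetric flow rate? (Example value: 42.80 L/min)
Yes

volumetric flow rate has SI base units: m^3 / s
L/min reduces to the same SI base units, so it is a valid unit for volumetric flow rate.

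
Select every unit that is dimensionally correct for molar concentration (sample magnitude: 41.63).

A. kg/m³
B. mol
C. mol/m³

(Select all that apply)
C

molar concentration has SI base units: mol / m^3

Checking each option against mol / m^3:
  A. kg/m³: ✗ does not match
  B. mol: ✗ does not match
  C. mol/m³: ✓ matches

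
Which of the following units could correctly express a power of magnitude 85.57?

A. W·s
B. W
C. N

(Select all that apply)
B

power has SI base units: kg * m^2 / s^3

Checking each option against kg * m^2 / s^3:
  A. W·s: ✗ does not match
  B. W: ✓ matches
  C. N: ✗ does not match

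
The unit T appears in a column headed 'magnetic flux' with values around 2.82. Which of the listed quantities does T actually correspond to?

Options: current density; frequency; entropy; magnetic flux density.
magnetic flux density

magnetic flux should have units dimensionally equivalent to kg * m^2 / (A * s^2) (e.g. Wb).
The given unit 'T' reduces to kg / (A * s^2). Of the listed options, that is the dimensionality of magnetic flux density.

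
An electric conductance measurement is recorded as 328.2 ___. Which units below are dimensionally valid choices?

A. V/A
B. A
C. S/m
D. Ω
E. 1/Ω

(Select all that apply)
E

electric conductance has SI base units: A^2 * s^3 / (kg * m^2)

Checking each option against A^2 * s^3 / (kg * m^2):
  A. V/A: ✗ does not match
  B. A: ✗ does not match
  C. S/m: ✗ does not match
  D. Ω: ✗ does not match
  E. 1/Ω: ✓ matches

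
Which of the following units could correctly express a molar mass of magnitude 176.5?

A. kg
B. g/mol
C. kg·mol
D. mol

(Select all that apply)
B

molar mass has SI base units: kg / mol

Checking each option against kg / mol:
  A. kg: ✗ does not match
  B. g/mol: ✓ matches
  C. kg·mol: ✗ does not match
  D. mol: ✗ does not match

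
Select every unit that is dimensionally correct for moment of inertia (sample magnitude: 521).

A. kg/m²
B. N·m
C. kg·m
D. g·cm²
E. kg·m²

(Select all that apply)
D, E

moment of inertia has SI base units: kg * m^2

Checking each option against kg * m^2:
  A. kg/m²: ✗ does not match
  B. N·m: ✗ does not match
  C. kg·m: ✗ does not match
  D. g·cm²: ✓ matches
  E. kg·m²: ✓ matches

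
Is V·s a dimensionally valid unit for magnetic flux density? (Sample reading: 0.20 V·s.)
No

magnetic flux density has SI base units: kg / (A * s^2)
V·s does NOT reduce to kg / (A * s^2); a valid unit for magnetic flux density would be e.g. T.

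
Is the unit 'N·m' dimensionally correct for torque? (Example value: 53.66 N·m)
Yes

torque has SI base units: kg * m^2 / s^2
N·m reduces to the same SI base units, so it is a valid unit for torque.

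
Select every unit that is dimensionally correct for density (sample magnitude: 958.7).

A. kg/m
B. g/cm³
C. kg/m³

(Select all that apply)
B, C

density has SI base units: kg / m^3

Checking each option against kg / m^3:
  A. kg/m: ✗ does not match
  B. g/cm³: ✓ matches
  C. kg/m³: ✓ matches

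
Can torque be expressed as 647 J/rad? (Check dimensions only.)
Yes

torque has SI base units: kg * m^2 / s^2
J/rad reduces to the same SI base units, so it is a valid unit for torque.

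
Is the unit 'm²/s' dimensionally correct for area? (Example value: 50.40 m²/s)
No

area has SI base units: m^2
m²/s does NOT reduce to m^2; a valid unit for area would be e.g. m².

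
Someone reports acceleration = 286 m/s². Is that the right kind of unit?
Yes

acceleration has SI base units: m / s^2
m/s² reduces to the same SI base units, so it is a valid unit for acceleration.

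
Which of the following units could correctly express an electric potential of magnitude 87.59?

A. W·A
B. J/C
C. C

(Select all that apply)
B

electric potential has SI base units: kg * m^2 / (A * s^3)

Checking each option against kg * m^2 / (A * s^3):
  A. W·A: ✗ does not match
  B. J/C: ✓ matches
  C. C: ✗ does not match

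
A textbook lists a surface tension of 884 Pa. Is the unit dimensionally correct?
No

surface tension has SI base units: kg / s^2
Pa does NOT reduce to kg / s^2; a valid unit for surface tension would be e.g. N/m.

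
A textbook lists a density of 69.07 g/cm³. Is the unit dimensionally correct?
Yes

density has SI base units: kg / m^3
g/cm³ reduces to the same SI base units, so it is a valid unit for density.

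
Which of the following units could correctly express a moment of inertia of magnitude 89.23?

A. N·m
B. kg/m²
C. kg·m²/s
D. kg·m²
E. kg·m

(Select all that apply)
D

moment of inertia has SI base units: kg * m^2

Checking each option against kg * m^2:
  A. N·m: ✗ does not match
  B. kg/m²: ✗ does not match
  C. kg·m²/s: ✗ does not match
  D. kg·m²: ✓ matches
  E. kg·m: ✗ does not match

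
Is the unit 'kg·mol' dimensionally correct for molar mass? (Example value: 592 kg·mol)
No

molar mass has SI base units: kg / mol
kg·mol does NOT reduce to kg / mol; a valid unit for molar mass would be e.g. kg/mol.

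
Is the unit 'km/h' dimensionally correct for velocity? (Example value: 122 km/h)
Yes

velocity has SI base units: m / s
km/h reduces to the same SI base units, so it is a valid unit for velocity.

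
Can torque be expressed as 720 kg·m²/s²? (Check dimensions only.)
Yes

torque has SI base units: kg * m^2 / s^2
kg·m²/s² reduces to the same SI base units, so it is a valid unit for torque.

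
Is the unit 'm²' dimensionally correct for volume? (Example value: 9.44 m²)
No

volume has SI base units: m^3
m² does NOT reduce to m^3; a valid unit for volume would be e.g. m³.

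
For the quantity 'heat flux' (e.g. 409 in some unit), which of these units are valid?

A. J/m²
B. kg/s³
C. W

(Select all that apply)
B

heat flux has SI base units: kg / s^3

Checking each option against kg / s^3:
  A. J/m²: ✗ does not match
  B. kg/s³: ✓ matches
  C. W: ✗ does not match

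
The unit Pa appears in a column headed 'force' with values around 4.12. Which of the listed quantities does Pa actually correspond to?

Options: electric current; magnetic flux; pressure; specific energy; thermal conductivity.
pressure

force should have units dimensionally equivalent to kg * m / s^2 (e.g. N).
The given unit 'Pa' reduces to kg / (m * s^2). Of the listed options, that is the dimensionality of pressure.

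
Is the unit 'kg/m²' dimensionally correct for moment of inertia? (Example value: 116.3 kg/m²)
No

moment of inertia has SI base units: kg * m^2
kg/m² does NOT reduce to kg * m^2; a valid unit for moment of inertia would be e.g. kg·m².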